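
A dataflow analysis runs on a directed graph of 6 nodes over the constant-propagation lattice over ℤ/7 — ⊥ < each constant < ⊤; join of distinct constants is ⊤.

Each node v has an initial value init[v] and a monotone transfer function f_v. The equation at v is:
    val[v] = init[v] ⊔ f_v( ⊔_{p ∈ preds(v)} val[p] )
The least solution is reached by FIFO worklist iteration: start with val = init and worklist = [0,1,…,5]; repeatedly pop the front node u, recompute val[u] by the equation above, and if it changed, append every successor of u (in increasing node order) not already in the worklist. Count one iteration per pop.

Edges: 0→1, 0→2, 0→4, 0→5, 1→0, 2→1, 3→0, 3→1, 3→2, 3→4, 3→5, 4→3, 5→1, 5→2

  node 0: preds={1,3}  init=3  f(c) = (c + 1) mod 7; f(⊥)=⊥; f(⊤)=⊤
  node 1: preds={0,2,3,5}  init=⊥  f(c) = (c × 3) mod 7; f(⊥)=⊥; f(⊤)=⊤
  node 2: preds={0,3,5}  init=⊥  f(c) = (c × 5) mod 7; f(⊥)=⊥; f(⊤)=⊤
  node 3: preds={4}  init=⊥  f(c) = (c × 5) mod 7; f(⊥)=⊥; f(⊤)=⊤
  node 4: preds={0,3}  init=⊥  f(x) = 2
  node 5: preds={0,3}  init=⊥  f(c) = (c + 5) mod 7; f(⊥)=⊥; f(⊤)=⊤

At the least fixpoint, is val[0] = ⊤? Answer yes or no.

Iteration log — 16 steps:
  step 1. node 0  ⊔preds=⊥  new=3  stable
  step 2. node 1  ⊔preds=3  new=2  old=⊥  +wl: 0
  step 3. node 2  ⊔preds=3  new=1  old=⊥  +wl: 1
  step 4. node 3  ⊔preds=⊥  new=⊥  stable
  step 5. node 4  ⊔preds=3  new=2  old=⊥  +wl: 3
  step 6. node 5  ⊔preds=3  new=1  old=⊥  +wl: 2
  step 7. node 0  ⊔preds=2  new=3  stable
  step 8. node 1  ⊔preds=⊤  new=⊤  old=2  +wl: 0
  step 9. node 3  ⊔preds=2  new=3  old=⊥  +wl: 1,4,5
  step 10. node 2  ⊔preds=⊤  new=⊤  old=1  +wl: 
  step 11. node 0  ⊔preds=⊤  new=⊤  old=3  +wl: 2
  step 12. node 1  ⊔preds=⊤  new=⊤  stable
  step 13. node 4  ⊔preds=⊤  new=2  stable
  step 14. node 5  ⊔preds=⊤  new=⊤  old=1  +wl: 1
  step 15. node 2  ⊔preds=⊤  new=⊤  stable
  step 16. node 1  ⊔preds=⊤  new=⊤  stable

Least fixpoint reached:
  node 0: ⊤
  node 1: ⊤
  node 2: ⊤
  node 3: 3
  node 4: 2
  node 5: ⊤

yes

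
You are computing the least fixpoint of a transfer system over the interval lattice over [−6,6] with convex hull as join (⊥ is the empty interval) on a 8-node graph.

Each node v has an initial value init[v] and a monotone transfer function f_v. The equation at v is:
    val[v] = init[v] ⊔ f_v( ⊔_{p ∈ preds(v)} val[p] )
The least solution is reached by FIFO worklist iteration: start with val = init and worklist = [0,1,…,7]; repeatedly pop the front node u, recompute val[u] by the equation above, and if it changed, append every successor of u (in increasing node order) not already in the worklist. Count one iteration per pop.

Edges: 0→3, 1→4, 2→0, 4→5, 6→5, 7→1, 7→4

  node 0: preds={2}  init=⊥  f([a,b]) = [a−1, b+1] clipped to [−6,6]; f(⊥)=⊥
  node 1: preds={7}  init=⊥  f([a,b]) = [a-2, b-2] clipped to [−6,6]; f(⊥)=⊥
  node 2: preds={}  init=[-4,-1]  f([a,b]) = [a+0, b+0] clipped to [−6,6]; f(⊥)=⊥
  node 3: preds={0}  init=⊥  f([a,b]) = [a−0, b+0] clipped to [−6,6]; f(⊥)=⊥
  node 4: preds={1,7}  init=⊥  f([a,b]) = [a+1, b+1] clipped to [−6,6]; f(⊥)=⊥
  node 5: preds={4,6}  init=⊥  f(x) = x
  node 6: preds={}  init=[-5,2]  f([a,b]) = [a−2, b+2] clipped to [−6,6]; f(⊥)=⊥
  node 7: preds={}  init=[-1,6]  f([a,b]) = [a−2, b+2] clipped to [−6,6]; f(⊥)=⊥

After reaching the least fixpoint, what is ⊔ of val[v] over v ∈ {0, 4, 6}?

Trace (8 dequeues):
  [1] u=0 | in [-4,-1] | out [-5,0] | prev ⊥ | push {}
  [2] u=1 | in [-1,6] | out [-3,4] | prev ⊥ | push {}
  [3] u=2 | in ⊥ | out [-4,-1] | ==
  [4] u=3 | in [-5,0] | out [-5,0] | prev ⊥ | push {}
  [5] u=4 | in [-3,6] | out [-2,6] | prev ⊥ | push {}
  [6] u=5 | in [-5,6] | out [-5,6] | prev ⊥ | push {}
  [7] u=6 | in ⊥ | out [-5,2] | ==
  [8] u=7 | in ⊥ | out [-1,6] | ==

Converged values:
  [0] [-5,0]
  [1] [-3,4]
  [2] [-4,-1]
  [3] [-5,0]
  [4] [-2,6]
  [5] [-5,6]
  [6] [-5,2]
  [7] [-1,6]

[-5,6]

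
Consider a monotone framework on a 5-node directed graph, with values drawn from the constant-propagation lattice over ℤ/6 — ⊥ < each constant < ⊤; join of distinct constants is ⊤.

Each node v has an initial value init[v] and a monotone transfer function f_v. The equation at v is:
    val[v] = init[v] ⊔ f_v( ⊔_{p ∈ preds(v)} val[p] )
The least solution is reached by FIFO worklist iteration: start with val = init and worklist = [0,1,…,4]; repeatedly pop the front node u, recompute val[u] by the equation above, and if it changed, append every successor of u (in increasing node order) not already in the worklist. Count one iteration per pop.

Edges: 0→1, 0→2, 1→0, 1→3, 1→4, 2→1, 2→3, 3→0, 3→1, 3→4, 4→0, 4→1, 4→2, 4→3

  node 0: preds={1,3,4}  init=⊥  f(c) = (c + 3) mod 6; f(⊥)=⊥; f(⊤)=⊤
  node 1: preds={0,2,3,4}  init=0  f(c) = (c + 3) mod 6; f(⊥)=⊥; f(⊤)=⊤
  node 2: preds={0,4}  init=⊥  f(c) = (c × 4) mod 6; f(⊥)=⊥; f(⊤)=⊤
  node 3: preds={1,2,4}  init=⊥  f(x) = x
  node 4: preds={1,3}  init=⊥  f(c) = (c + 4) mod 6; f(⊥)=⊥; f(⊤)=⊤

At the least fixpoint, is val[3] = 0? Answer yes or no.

no

Trace (14 dequeues):
  [1] u=0 | in 0 | out 3 | prev ⊥ | push {}
  [2] u=1 | in 3 | out 0 | ==
  [3] u=2 | in 3 | out 0 | prev ⊥ | push {1}
  [4] u=3 | in 0 | out 0 | prev ⊥ | push {0}
  [5] u=4 | in 0 | out 4 | prev ⊥ | push {2,3}
  [6] u=1 | in ⊤ | out ⊤ | prev 0 | push {4}
  [7] u=0 | in ⊤ | out ⊤ | prev 3 | push {1}
  [8] u=2 | in ⊤ | out ⊤ | prev 0 | push {}
  [9] u=3 | in ⊤ | out ⊤ | prev 0 | push {0}
  [10] u=4 | in ⊤ | out ⊤ | prev 4 | push {2,3}
  [11] u=1 | in ⊤ | out ⊤ | ==
  [12] u=0 | in ⊤ | out ⊤ | ==
  [13] u=2 | in ⊤ | out ⊤ | ==
  [14] u=3 | in ⊤ | out ⊤ | ==

Converged values:
  [0] ⊤
  [1] ⊤
  [2] ⊤
  [3] ⊤
  [4] ⊤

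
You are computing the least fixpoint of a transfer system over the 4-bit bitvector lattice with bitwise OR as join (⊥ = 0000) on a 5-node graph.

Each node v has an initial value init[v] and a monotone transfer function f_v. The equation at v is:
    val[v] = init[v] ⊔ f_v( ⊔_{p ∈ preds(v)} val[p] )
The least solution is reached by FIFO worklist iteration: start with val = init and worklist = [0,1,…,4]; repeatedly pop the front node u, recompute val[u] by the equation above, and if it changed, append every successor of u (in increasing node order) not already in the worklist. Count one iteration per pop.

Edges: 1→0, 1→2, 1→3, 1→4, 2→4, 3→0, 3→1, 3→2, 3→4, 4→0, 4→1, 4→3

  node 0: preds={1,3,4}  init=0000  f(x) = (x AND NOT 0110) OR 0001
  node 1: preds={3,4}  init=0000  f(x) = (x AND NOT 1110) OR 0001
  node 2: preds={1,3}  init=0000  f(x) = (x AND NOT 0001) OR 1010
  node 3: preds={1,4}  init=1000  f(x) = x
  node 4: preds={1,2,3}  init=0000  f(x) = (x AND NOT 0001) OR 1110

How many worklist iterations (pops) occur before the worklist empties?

Worklist (13 pops):
  #1 pop 0: in=1000 → 1001 (was 0000); enqueue []
  #2 pop 1: in=1000 → 0001 (was 0000); enqueue [0]
  #3 pop 2: in=1001 → 1010 (was 0000); enqueue []
  #4 pop 3: in=0001 → 1001 (was 1000); enqueue [1,2]
  #5 pop 4: in=1011 → 1110 (was 0000); enqueue [3]
  #6 pop 0: in=1111 → 1001 (no change)
  #7 pop 1: in=1111 → 0001 (no change)
  #8 pop 2: in=1001 → 1010 (no change)
  #9 pop 3: in=1111 → 1111 (was 1001); enqueue [0,1,2,4]
  #10 pop 0: in=1111 → 1001 (no change)
  #11 pop 1: in=1111 → 0001 (no change)
  #12 pop 2: in=1111 → 1110 (was 1010); enqueue []
  #13 pop 4: in=1111 → 1110 (no change)

Fixpoint:
  val[0] = 1001
  val[1] = 0001
  val[2] = 1110
  val[3] = 1111
  val[4] = 1110

13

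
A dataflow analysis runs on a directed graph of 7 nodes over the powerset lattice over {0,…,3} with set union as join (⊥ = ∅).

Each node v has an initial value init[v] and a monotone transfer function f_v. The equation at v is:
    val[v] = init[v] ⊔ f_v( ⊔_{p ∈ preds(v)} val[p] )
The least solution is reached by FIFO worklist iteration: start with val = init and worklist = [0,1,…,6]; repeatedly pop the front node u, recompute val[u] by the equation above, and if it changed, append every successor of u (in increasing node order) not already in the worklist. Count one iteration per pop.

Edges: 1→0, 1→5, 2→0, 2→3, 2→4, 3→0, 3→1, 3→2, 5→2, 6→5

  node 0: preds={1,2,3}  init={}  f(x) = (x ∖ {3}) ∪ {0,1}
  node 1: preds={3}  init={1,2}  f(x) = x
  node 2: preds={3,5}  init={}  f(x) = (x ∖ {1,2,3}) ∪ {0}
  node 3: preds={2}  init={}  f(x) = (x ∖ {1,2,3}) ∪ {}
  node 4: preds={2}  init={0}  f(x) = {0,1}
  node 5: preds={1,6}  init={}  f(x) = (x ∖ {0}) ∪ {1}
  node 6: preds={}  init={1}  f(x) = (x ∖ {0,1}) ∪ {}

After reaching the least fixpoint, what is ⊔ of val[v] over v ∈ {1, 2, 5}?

{0,1,2}

Worklist (12 pops):
  #1 pop 0: in={1,2} → {0,1,2} (was {}); enqueue []
  #2 pop 1: in={} → {1,2} (no change)
  #3 pop 2: in={} → {0} (was {}); enqueue [0]
  #4 pop 3: in={0} → {0} (was {}); enqueue [1,2]
  #5 pop 4: in={0} → {0,1} (was {0}); enqueue []
  #6 pop 5: in={1,2} → {1,2} (was {}); enqueue []
  #7 pop 6: in={} → {1} (no change)
  #8 pop 0: in={0,1,2} → {0,1,2} (no change)
  #9 pop 1: in={0} → {0,1,2} (was {1,2}); enqueue [0,5]
  #10 pop 2: in={0,1,2} → {0} (no change)
  #11 pop 0: in={0,1,2} → {0,1,2} (no change)
  #12 pop 5: in={0,1,2} → {1,2} (no change)

Fixpoint:
  val[0] = {0,1,2}
  val[1] = {0,1,2}
  val[2] = {0}
  val[3] = {0}
  val[4] = {0,1}
  val[5] = {1,2}
  val[6] = {1}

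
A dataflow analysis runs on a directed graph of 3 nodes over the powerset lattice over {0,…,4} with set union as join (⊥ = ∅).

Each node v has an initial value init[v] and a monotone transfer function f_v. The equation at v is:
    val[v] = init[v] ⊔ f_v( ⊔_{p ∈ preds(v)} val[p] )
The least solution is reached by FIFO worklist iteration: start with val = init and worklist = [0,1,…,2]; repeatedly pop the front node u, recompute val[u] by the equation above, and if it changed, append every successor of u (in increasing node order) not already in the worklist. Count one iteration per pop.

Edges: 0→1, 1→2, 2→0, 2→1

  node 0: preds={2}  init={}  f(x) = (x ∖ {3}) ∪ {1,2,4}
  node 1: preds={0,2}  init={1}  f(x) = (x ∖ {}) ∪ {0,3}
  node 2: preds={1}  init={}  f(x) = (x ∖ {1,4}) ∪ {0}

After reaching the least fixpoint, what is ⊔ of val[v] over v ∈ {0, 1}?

Worklist (5 pops):
  #1 pop 0: in={} → {1,2,4} (was {}); enqueue []
  #2 pop 1: in={1,2,4} → {0,1,2,3,4} (was {1}); enqueue []
  #3 pop 2: in={0,1,2,3,4} → {0,2,3} (was {}); enqueue [0,1]
  #4 pop 0: in={0,2,3} → {0,1,2,4} (was {1,2,4}); enqueue []
  #5 pop 1: in={0,1,2,3,4} → {0,1,2,3,4} (no change)

Fixpoint:
  val[0] = {0,1,2,4}
  val[1] = {0,1,2,3,4}
  val[2] = {0,2,3}

{0,1,2,3,4}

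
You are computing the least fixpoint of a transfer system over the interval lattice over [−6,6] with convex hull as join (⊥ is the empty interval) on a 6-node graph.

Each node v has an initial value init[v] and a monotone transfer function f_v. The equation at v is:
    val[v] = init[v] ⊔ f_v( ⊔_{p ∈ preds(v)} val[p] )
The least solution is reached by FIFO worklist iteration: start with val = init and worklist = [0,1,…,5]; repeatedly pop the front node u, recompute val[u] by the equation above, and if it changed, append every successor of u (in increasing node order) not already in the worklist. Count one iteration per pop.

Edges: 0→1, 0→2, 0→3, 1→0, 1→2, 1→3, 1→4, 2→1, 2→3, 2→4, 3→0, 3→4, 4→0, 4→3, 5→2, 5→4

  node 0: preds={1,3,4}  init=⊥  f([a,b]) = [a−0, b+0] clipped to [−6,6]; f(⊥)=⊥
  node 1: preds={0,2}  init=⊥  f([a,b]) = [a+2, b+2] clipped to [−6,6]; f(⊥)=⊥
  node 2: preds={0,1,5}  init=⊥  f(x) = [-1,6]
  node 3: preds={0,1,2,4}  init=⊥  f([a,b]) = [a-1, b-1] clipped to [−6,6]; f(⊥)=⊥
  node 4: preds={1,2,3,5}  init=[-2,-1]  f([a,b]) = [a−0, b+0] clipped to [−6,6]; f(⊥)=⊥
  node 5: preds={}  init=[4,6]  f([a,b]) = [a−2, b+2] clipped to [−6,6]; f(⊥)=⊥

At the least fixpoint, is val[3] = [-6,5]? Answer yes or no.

Trace (27 dequeues):
  [1] u=0 | in [-2,-1] | out [-2,-1] | prev ⊥ | push {}
  [2] u=1 | in [-2,-1] | out [0,1] | prev ⊥ | push {0}
  [3] u=2 | in [-2,6] | out [-1,6] | prev ⊥ | push {1}
  [4] u=3 | in [-2,6] | out [-3,5] | prev ⊥ | push {}
  [5] u=4 | in [-3,6] | out [-3,6] | prev [-2,-1] | push {3}
  [6] u=5 | in ⊥ | out [4,6] | ==
  [7] u=0 | in [-3,6] | out [-3,6] | prev [-2,-1] | push {2}
  [8] u=1 | in [-3,6] | out [-1,6] | prev [0,1] | push {0,4}
  [9] u=3 | in [-3,6] | out [-4,5] | prev [-3,5] | push {}
  [10] u=2 | in [-3,6] | out [-1,6] | ==
  [11] u=0 | in [-4,6] | out [-4,6] | prev [-3,6] | push {1,2,3}
  [12] u=4 | in [-4,6] | out [-4,6] | prev [-3,6] | push {0}
  [13] u=1 | in [-4,6] | out [-2,6] | prev [-1,6] | push {4}
  [14] u=2 | in [-4,6] | out [-1,6] | ==
  [15] u=3 | in [-4,6] | out [-5,5] | prev [-4,5] | push {}
  [16] u=0 | in [-5,6] | out [-5,6] | prev [-4,6] | push {1,2,3}
  [17] u=4 | in [-5,6] | out [-5,6] | prev [-4,6] | push {0}
  [18] u=1 | in [-5,6] | out [-3,6] | prev [-2,6] | push {4}
  [19] u=2 | in [-5,6] | out [-1,6] | ==
  [20] u=3 | in [-5,6] | out [-6,5] | prev [-5,5] | push {}
  [21] u=0 | in [-6,6] | out [-6,6] | prev [-5,6] | push {1,2,3}
  [22] u=4 | in [-6,6] | out [-6,6] | prev [-5,6] | push {0}
  [23] u=1 | in [-6,6] | out [-4,6] | prev [-3,6] | push {4}
  [24] u=2 | in [-6,6] | out [-1,6] | ==
  [25] u=3 | in [-6,6] | out [-6,5] | ==
  [26] u=0 | in [-6,6] | out [-6,6] | ==
  [27] u=4 | in [-6,6] | out [-6,6] | ==

Converged values:
  [0] [-6,6]
  [1] [-4,6]
  [2] [-1,6]
  [3] [-6,5]
  [4] [-6,6]
  [5] [4,6]

yes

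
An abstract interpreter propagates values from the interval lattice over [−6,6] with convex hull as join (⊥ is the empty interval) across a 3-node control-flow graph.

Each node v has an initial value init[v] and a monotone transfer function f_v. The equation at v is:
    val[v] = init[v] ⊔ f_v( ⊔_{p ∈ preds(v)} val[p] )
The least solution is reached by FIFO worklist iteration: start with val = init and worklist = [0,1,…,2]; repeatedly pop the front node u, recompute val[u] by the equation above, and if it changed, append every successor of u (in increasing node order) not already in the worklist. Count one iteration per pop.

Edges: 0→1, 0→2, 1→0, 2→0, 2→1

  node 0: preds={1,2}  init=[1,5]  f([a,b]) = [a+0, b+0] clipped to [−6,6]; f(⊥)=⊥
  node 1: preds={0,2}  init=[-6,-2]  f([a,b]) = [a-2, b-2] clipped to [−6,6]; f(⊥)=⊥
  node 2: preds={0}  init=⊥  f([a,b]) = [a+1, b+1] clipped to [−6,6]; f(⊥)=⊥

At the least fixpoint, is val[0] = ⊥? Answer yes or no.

Iteration log — 7 steps:
  step 1. node 0  ⊔preds=[-6,-2]  new=[-6,5]  old=[1,5]  +wl: 
  step 2. node 1  ⊔preds=[-6,5]  new=[-6,3]  old=[-6,-2]  +wl: 0
  step 3. node 2  ⊔preds=[-6,5]  new=[-5,6]  old=⊥  +wl: 1
  step 4. node 0  ⊔preds=[-6,6]  new=[-6,6]  old=[-6,5]  +wl: 2
  step 5. node 1  ⊔preds=[-6,6]  new=[-6,4]  old=[-6,3]  +wl: 0
  step 6. node 2  ⊔preds=[-6,6]  new=[-5,6]  stable
  step 7. node 0  ⊔preds=[-6,6]  new=[-6,6]  stable

Least fixpoint reached:
  node 0: [-6,6]
  node 1: [-6,4]
  node 2: [-5,6]

no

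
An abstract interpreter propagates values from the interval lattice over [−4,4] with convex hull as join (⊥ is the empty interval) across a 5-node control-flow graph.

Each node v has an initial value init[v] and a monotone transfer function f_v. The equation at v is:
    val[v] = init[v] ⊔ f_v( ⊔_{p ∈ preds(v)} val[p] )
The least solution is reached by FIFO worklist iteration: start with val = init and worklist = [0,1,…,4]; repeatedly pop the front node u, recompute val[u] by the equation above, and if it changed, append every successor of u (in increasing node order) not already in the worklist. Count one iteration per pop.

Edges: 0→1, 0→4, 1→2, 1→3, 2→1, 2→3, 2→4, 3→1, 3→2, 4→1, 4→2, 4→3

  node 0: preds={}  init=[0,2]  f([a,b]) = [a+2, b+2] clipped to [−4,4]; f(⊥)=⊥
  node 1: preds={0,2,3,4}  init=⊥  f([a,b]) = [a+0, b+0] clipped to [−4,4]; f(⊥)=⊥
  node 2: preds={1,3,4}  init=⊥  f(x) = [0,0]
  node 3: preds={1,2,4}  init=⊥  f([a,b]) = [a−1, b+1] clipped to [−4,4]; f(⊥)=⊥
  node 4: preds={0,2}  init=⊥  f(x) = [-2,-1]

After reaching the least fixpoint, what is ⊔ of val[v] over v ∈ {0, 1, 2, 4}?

[-4,4]

Iteration log — 14 steps:
  step 1. node 0  ⊔preds=⊥  new=[0,2]  stable
  step 2. node 1  ⊔preds=[0,2]  new=[0,2]  old=⊥  +wl: 
  step 3. node 2  ⊔preds=[0,2]  new=[0,0]  old=⊥  +wl: 1
  step 4. node 3  ⊔preds=[0,2]  new=[-1,3]  old=⊥  +wl: 2
  step 5. node 4  ⊔preds=[0,2]  new=[-2,-1]  old=⊥  +wl: 3
  step 6. node 1  ⊔preds=[-2,3]  new=[-2,3]  old=[0,2]  +wl: 
  step 7. node 2  ⊔preds=[-2,3]  new=[0,0]  stable
  step 8. node 3  ⊔preds=[-2,3]  new=[-3,4]  old=[-1,3]  +wl: 1,2
  step 9. node 1  ⊔preds=[-3,4]  new=[-3,4]  old=[-2,3]  +wl: 3
  step 10. node 2  ⊔preds=[-3,4]  new=[0,0]  stable
  step 11. node 3  ⊔preds=[-3,4]  new=[-4,4]  old=[-3,4]  +wl: 1,2
  step 12. node 1  ⊔preds=[-4,4]  new=[-4,4]  old=[-3,4]  +wl: 3
  step 13. node 2  ⊔preds=[-4,4]  new=[0,0]  stable
  step 14. node 3  ⊔preds=[-4,4]  new=[-4,4]  stable

Least fixpoint reached:
  node 0: [0,2]
  node 1: [-4,4]
  node 2: [0,0]
  node 3: [-4,4]
  node 4: [-2,-1]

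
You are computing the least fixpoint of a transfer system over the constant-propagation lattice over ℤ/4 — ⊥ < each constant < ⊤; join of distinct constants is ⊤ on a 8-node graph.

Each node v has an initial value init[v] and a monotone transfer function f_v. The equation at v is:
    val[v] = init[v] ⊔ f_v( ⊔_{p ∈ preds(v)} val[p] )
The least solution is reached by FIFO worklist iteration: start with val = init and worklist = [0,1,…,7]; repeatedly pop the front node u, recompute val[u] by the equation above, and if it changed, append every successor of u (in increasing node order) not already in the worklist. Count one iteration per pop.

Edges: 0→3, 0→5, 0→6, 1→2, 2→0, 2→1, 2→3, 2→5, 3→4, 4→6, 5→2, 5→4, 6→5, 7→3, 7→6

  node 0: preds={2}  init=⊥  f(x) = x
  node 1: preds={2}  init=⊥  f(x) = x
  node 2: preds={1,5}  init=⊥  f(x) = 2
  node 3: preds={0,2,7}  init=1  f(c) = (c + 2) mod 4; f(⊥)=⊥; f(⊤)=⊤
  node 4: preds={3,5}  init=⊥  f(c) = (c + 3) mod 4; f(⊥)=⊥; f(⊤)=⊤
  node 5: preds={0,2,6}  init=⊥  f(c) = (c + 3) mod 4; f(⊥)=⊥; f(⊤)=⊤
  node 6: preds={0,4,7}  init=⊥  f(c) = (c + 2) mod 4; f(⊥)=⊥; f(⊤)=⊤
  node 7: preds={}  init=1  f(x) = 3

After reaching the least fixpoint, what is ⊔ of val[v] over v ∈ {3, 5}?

⊤

Iteration log — 17 steps:
  step 1. node 0  ⊔preds=⊥  new=⊥  stable
  step 2. node 1  ⊔preds=⊥  new=⊥  stable
  step 3. node 2  ⊔preds=⊥  new=2  old=⊥  +wl: 0,1
  step 4. node 3  ⊔preds=⊤  new=⊤  old=1  +wl: 
  step 5. node 4  ⊔preds=⊤  new=⊤  old=⊥  +wl: 
  step 6. node 5  ⊔preds=2  new=1  old=⊥  +wl: 2,4
  step 7. node 6  ⊔preds=⊤  new=⊤  old=⊥  +wl: 5
  step 8. node 7  ⊔preds=⊥  new=⊤  old=1  +wl: 3,6
  step 9. node 0  ⊔preds=2  new=2  old=⊥  +wl: 
  step 10. node 1  ⊔preds=2  new=2  old=⊥  +wl: 
  step 11. node 2  ⊔preds=⊤  new=2  stable
  step 12. node 4  ⊔preds=⊤  new=⊤  stable
  step 13. node 5  ⊔preds=⊤  new=⊤  old=1  +wl: 2,4
  step 14. node 3  ⊔preds=⊤  new=⊤  stable
  step 15. node 6  ⊔preds=⊤  new=⊤  stable
  step 16. node 2  ⊔preds=⊤  new=2  stable
  step 17. node 4  ⊔preds=⊤  new=⊤  stable

Least fixpoint reached:
  node 0: 2
  node 1: 2
  node 2: 2
  node 3: ⊤
  node 4: ⊤
  node 5: ⊤
  node 6: ⊤
  node 7: ⊤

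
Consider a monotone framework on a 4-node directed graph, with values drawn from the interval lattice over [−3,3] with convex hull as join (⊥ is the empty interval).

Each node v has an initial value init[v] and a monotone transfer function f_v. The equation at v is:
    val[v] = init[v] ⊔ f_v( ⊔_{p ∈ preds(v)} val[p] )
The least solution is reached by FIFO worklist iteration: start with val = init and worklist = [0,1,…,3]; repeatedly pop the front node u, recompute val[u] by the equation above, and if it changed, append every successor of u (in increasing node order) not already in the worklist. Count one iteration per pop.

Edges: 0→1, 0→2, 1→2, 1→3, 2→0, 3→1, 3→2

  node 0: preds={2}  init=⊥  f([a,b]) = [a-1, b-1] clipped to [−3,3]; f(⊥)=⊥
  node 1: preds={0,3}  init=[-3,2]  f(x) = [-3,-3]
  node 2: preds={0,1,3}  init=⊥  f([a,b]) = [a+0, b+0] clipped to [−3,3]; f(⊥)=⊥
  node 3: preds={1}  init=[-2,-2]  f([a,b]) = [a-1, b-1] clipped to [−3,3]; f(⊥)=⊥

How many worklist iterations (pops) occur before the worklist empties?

Worklist (7 pops):
  #1 pop 0: in=⊥ → ⊥ (no change)
  #2 pop 1: in=[-2,-2] → [-3,2] (no change)
  #3 pop 2: in=[-3,2] → [-3,2] (was ⊥); enqueue [0]
  #4 pop 3: in=[-3,2] → [-3,1] (was [-2,-2]); enqueue [1,2]
  #5 pop 0: in=[-3,2] → [-3,1] (was ⊥); enqueue []
  #6 pop 1: in=[-3,1] → [-3,2] (no change)
  #7 pop 2: in=[-3,2] → [-3,2] (no change)

Fixpoint:
  val[0] = [-3,1]
  val[1] = [-3,2]
  val[2] = [-3,2]
  val[3] = [-3,1]

7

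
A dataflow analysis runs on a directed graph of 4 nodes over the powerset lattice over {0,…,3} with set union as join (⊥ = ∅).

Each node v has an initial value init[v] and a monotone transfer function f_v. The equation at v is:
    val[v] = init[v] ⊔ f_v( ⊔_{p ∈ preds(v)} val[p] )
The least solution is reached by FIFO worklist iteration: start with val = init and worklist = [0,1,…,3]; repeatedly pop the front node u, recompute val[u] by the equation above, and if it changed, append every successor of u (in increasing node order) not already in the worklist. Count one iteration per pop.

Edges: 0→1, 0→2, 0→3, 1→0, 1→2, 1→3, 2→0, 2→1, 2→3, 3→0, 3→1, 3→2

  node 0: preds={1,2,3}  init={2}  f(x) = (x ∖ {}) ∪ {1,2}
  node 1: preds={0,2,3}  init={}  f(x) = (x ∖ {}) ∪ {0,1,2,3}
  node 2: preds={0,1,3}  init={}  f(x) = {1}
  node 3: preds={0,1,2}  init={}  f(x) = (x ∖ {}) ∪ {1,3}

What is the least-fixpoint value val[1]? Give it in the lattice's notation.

{0,1,2,3}

Worklist (8 pops):
  #1 pop 0: in={} → {1,2} (was {2}); enqueue []
  #2 pop 1: in={1,2} → {0,1,2,3} (was {}); enqueue [0]
  #3 pop 2: in={0,1,2,3} → {1} (was {}); enqueue [1]
  #4 pop 3: in={0,1,2,3} → {0,1,2,3} (was {}); enqueue [2]
  #5 pop 0: in={0,1,2,3} → {0,1,2,3} (was {1,2}); enqueue [3]
  #6 pop 1: in={0,1,2,3} → {0,1,2,3} (no change)
  #7 pop 2: in={0,1,2,3} → {1} (no change)
  #8 pop 3: in={0,1,2,3} → {0,1,2,3} (no change)

Fixpoint:
  val[0] = {0,1,2,3}
  val[1] = {0,1,2,3}
  val[2] = {1}
  val[3] = {0,1,2,3}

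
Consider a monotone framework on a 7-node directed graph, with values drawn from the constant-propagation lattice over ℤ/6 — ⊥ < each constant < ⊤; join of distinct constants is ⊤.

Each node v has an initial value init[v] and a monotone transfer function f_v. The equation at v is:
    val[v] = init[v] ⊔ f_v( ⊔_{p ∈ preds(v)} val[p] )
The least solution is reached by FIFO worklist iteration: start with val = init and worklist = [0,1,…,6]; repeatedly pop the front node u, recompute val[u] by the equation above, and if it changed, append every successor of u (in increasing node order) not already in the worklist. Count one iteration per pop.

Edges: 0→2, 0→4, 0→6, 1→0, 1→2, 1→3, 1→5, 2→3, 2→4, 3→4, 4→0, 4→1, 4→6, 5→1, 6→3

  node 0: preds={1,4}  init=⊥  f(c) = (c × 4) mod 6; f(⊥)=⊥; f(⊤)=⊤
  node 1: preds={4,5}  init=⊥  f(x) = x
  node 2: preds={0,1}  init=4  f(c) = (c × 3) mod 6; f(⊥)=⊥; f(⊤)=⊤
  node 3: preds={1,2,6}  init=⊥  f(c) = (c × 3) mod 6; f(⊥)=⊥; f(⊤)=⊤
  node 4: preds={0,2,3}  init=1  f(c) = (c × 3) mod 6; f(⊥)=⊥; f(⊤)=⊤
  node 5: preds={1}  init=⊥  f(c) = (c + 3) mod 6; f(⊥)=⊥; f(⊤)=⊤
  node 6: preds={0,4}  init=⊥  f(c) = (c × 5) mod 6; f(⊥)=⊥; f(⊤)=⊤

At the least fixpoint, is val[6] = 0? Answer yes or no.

Iteration log — 16 steps:
  step 1. node 0  ⊔preds=1  new=4  old=⊥  +wl: 
  step 2. node 1  ⊔preds=1  new=1  old=⊥  +wl: 0
  step 3. node 2  ⊔preds=⊤  new=⊤  old=4  +wl: 
  step 4. node 3  ⊔preds=⊤  new=⊤  old=⊥  +wl: 
  step 5. node 4  ⊔preds=⊤  new=⊤  old=1  +wl: 1
  step 6. node 5  ⊔preds=1  new=4  old=⊥  +wl: 
  step 7. node 6  ⊔preds=⊤  new=⊤  old=⊥  +wl: 3
  step 8. node 0  ⊔preds=⊤  new=⊤  old=4  +wl: 2,4,6
  step 9. node 1  ⊔preds=⊤  new=⊤  old=1  +wl: 0,5
  step 10. node 3  ⊔preds=⊤  new=⊤  stable
  step 11. node 2  ⊔preds=⊤  new=⊤  stable
  step 12. node 4  ⊔preds=⊤  new=⊤  stable
  step 13. node 6  ⊔preds=⊤  new=⊤  stable
  step 14. node 0  ⊔preds=⊤  new=⊤  stable
  step 15. node 5  ⊔preds=⊤  new=⊤  old=4  +wl: 1
  step 16. node 1  ⊔preds=⊤  new=⊤  stable

Least fixpoint reached:
  node 0: ⊤
  node 1: ⊤
  node 2: ⊤
  node 3: ⊤
  node 4: ⊤
  node 5: ⊤
  node 6: ⊤

no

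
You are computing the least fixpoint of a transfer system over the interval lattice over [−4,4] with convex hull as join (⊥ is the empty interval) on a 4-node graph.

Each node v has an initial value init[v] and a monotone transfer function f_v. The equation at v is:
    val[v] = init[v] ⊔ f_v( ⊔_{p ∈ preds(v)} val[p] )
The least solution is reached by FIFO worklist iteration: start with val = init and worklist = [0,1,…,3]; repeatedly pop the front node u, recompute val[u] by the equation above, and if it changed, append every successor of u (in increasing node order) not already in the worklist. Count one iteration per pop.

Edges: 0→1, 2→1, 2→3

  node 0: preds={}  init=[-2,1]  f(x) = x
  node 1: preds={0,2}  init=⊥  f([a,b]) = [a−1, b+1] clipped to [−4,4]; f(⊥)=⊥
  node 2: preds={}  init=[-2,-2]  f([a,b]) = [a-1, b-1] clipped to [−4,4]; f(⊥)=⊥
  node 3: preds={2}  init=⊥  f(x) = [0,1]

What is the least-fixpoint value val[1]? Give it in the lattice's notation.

[-3,2]

Iteration log — 4 steps:
  step 1. node 0  ⊔preds=⊥  new=[-2,1]  stable
  step 2. node 1  ⊔preds=[-2,1]  new=[-3,2]  old=⊥  +wl: 
  step 3. node 2  ⊔preds=⊥  new=[-2,-2]  stable
  step 4. node 3  ⊔preds=[-2,-2]  new=[0,1]  old=⊥  +wl: 

Least fixpoint reached:
  node 0: [-2,1]
  node 1: [-3,2]
  node 2: [-2,-2]
  node 3: [0,1]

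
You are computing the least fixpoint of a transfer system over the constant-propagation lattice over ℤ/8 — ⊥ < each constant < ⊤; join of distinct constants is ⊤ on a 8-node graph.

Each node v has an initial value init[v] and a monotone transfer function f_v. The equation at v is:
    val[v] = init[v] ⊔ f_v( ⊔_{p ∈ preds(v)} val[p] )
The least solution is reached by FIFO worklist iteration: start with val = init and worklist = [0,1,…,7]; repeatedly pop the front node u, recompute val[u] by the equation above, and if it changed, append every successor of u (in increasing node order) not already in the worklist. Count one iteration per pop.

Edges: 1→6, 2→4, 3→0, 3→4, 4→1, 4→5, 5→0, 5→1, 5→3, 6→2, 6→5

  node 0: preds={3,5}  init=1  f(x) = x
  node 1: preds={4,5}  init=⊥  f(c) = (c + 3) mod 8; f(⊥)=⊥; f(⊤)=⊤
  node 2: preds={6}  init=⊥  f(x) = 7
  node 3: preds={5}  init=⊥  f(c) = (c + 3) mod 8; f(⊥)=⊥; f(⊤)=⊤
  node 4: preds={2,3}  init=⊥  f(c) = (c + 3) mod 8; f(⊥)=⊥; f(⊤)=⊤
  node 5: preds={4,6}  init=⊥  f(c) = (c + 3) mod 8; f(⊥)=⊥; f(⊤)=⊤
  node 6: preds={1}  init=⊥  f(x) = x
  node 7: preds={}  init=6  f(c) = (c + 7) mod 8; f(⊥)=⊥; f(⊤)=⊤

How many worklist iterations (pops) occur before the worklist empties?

Trace (21 dequeues):
  [1] u=0 | in ⊥ | out 1 | ==
  [2] u=1 | in ⊥ | out ⊥ | ==
  [3] u=2 | in ⊥ | out 7 | prev ⊥ | push {}
  [4] u=3 | in ⊥ | out ⊥ | ==
  [5] u=4 | in 7 | out 2 | prev ⊥ | push {1}
  [6] u=5 | in 2 | out 5 | prev ⊥ | push {0,3}
  [7] u=6 | in ⊥ | out ⊥ | ==
  [8] u=7 | in ⊥ | out 6 | ==
  [9] u=1 | in ⊤ | out ⊤ | prev ⊥ | push {6}
  [10] u=0 | in 5 | out ⊤ | prev 1 | push {}
  [11] u=3 | in 5 | out 0 | prev ⊥ | push {0,4}
  [12] u=6 | in ⊤ | out ⊤ | prev ⊥ | push {2,5}
  [13] u=0 | in ⊤ | out ⊤ | ==
  [14] u=4 | in ⊤ | out ⊤ | prev 2 | push {1}
  [15] u=2 | in ⊤ | out 7 | ==
  [16] u=5 | in ⊤ | out ⊤ | prev 5 | push {0,3}
  [17] u=1 | in ⊤ | out ⊤ | ==
  [18] u=0 | in ⊤ | out ⊤ | ==
  [19] u=3 | in ⊤ | out ⊤ | prev 0 | push {0,4}
  [20] u=0 | in ⊤ | out ⊤ | ==
  [21] u=4 | in ⊤ | out ⊤ | ==

Converged values:
  [0] ⊤
  [1] ⊤
  [2] 7
  [3] ⊤
  [4] ⊤
  [5] ⊤
  [6] ⊤
  [7] 6

21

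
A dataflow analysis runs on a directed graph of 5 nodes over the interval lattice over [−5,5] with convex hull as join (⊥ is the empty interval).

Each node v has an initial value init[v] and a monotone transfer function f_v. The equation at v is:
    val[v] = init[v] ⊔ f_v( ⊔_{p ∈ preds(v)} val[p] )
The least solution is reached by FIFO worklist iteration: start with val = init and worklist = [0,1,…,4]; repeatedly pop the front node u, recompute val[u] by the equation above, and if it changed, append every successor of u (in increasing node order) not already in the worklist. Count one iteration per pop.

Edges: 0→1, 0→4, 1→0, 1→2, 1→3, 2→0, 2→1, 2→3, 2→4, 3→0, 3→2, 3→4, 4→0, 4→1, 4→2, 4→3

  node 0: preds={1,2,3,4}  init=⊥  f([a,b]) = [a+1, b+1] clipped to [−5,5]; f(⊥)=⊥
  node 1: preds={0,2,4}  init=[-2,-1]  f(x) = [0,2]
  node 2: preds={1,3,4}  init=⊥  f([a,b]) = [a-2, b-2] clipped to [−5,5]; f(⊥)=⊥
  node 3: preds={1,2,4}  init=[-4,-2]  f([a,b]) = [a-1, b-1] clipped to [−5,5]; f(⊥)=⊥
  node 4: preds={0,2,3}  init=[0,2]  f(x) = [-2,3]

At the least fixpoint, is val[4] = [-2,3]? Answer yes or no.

Worklist (13 pops):
  #1 pop 0: in=[-4,2] → [-3,3] (was ⊥); enqueue []
  #2 pop 1: in=[-3,3] → [-2,2] (was [-2,-1]); enqueue [0]
  #3 pop 2: in=[-4,2] → [-5,0] (was ⊥); enqueue [1]
  #4 pop 3: in=[-5,2] → [-5,1] (was [-4,-2]); enqueue [2]
  #5 pop 4: in=[-5,3] → [-2,3] (was [0,2]); enqueue [3]
  #6 pop 0: in=[-5,3] → [-4,4] (was [-3,3]); enqueue [4]
  #7 pop 1: in=[-5,4] → [-2,2] (no change)
  #8 pop 2: in=[-5,3] → [-5,1] (was [-5,0]); enqueue [0,1]
  #9 pop 3: in=[-5,3] → [-5,2] (was [-5,1]); enqueue [2]
  #10 pop 4: in=[-5,4] → [-2,3] (no change)
  #11 pop 0: in=[-5,3] → [-4,4] (no change)
  #12 pop 1: in=[-5,4] → [-2,2] (no change)
  #13 pop 2: in=[-5,3] → [-5,1] (no change)

Fixpoint:
  val[0] = [-4,4]
  val[1] = [-2,2]
  val[2] = [-5,1]
  val[3] = [-5,2]
  val[4] = [-2,3]

yes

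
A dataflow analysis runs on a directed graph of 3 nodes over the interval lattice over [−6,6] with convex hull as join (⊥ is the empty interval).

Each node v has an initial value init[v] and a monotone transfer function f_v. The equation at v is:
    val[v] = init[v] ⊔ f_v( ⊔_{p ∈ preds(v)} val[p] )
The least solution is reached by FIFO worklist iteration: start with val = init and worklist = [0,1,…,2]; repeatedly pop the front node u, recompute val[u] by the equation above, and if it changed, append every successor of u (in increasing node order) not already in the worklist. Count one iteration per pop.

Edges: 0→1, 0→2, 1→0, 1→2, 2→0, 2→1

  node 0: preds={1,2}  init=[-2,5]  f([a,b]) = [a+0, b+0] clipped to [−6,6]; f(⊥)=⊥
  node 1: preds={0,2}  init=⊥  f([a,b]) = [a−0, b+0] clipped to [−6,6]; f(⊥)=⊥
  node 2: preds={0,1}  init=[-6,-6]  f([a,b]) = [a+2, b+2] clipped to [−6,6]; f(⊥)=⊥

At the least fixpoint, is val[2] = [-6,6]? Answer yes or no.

Worklist (7 pops):
  #1 pop 0: in=[-6,-6] → [-6,5] (was [-2,5]); enqueue []
  #2 pop 1: in=[-6,5] → [-6,5] (was ⊥); enqueue [0]
  #3 pop 2: in=[-6,5] → [-6,6] (was [-6,-6]); enqueue [1]
  #4 pop 0: in=[-6,6] → [-6,6] (was [-6,5]); enqueue [2]
  #5 pop 1: in=[-6,6] → [-6,6] (was [-6,5]); enqueue [0]
  #6 pop 2: in=[-6,6] → [-6,6] (no change)
  #7 pop 0: in=[-6,6] → [-6,6] (no change)

Fixpoint:
  val[0] = [-6,6]
  val[1] = [-6,6]
  val[2] = [-6,6]

yes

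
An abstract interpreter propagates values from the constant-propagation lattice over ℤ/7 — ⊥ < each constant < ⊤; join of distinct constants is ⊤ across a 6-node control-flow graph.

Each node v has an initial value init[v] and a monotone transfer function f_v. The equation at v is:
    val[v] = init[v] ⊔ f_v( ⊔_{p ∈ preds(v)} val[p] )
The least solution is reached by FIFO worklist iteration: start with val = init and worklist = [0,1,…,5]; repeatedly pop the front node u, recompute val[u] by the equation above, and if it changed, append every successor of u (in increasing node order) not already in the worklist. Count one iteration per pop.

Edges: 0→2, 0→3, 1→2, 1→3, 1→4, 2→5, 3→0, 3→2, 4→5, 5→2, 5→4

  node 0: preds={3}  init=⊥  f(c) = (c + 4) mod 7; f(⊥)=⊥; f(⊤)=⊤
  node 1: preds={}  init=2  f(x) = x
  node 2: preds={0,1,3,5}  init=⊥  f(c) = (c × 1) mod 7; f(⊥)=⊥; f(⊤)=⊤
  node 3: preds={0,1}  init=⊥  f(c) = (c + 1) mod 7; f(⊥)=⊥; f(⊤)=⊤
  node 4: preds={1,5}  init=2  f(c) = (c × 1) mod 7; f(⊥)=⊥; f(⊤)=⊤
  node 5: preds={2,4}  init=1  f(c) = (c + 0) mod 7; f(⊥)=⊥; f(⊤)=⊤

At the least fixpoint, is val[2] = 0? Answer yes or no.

Trace (13 dequeues):
  [1] u=0 | in ⊥ | out ⊥ | ==
  [2] u=1 | in ⊥ | out 2 | ==
  [3] u=2 | in ⊤ | out ⊤ | prev ⊥ | push {}
  [4] u=3 | in 2 | out 3 | prev ⊥ | push {0,2}
  [5] u=4 | in ⊤ | out ⊤ | prev 2 | push {}
  [6] u=5 | in ⊤ | out ⊤ | prev 1 | push {4}
  [7] u=0 | in 3 | out 0 | prev ⊥ | push {3}
  [8] u=2 | in ⊤ | out ⊤ | ==
  [9] u=4 | in ⊤ | out ⊤ | ==
  [10] u=3 | in ⊤ | out ⊤ | prev 3 | push {0,2}
  [11] u=0 | in ⊤ | out ⊤ | prev 0 | push {3}
  [12] u=2 | in ⊤ | out ⊤ | ==
  [13] u=3 | in ⊤ | out ⊤ | ==

Converged values:
  [0] ⊤
  [1] 2
  [2] ⊤
  [3] ⊤
  [4] ⊤
  [5] ⊤

no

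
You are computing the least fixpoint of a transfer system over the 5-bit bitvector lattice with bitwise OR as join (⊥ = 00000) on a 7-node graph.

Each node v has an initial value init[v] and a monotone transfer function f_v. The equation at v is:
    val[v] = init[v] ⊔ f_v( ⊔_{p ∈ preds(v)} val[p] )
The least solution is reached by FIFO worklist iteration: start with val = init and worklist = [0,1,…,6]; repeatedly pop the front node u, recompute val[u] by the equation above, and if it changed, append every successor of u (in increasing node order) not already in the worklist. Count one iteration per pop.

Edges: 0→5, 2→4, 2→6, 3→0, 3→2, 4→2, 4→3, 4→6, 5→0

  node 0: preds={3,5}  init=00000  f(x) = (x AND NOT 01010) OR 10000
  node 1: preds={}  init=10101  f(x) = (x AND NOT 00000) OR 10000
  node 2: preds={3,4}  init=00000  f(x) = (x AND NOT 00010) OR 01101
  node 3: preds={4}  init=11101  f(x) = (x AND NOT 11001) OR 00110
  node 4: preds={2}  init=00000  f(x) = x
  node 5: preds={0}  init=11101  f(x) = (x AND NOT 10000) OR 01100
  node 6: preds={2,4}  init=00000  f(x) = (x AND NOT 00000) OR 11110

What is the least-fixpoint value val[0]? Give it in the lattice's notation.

Worklist (10 pops):
  #1 pop 0: in=11101 → 10101 (was 00000); enqueue []
  #2 pop 1: in=00000 → 10101 (no change)
  #3 pop 2: in=11101 → 11101 (was 00000); enqueue []
  #4 pop 3: in=00000 → 11111 (was 11101); enqueue [0,2]
  #5 pop 4: in=11101 → 11101 (was 00000); enqueue [3]
  #6 pop 5: in=10101 → 11101 (no change)
  #7 pop 6: in=11101 → 11111 (was 00000); enqueue []
  #8 pop 0: in=11111 → 10101 (no change)
  #9 pop 2: in=11111 → 11101 (no change)
  #10 pop 3: in=11101 → 11111 (no change)

Fixpoint:
  val[0] = 10101
  val[1] = 10101
  val[2] = 11101
  val[3] = 11111
  val[4] = 11101
  val[5] = 11101
  val[6] = 11111

10101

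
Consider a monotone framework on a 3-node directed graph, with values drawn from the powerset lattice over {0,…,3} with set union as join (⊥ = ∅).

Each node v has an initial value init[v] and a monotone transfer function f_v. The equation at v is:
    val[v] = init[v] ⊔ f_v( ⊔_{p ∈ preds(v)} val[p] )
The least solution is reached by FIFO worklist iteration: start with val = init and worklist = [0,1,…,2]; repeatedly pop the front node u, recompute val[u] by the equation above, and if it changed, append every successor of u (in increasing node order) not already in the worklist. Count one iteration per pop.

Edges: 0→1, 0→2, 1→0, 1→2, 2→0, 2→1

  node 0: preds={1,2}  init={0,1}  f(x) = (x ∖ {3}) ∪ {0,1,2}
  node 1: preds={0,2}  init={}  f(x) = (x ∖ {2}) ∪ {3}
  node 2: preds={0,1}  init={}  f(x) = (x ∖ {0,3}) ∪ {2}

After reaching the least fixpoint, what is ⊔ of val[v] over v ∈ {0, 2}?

Worklist (5 pops):
  #1 pop 0: in={} → {0,1,2} (was {0,1}); enqueue []
  #2 pop 1: in={0,1,2} → {0,1,3} (was {}); enqueue [0]
  #3 pop 2: in={0,1,2,3} → {1,2} (was {}); enqueue [1]
  #4 pop 0: in={0,1,2,3} → {0,1,2} (no change)
  #5 pop 1: in={0,1,2} → {0,1,3} (no change)

Fixpoint:
  val[0] = {0,1,2}
  val[1] = {0,1,3}
  val[2] = {1,2}

{0,1,2}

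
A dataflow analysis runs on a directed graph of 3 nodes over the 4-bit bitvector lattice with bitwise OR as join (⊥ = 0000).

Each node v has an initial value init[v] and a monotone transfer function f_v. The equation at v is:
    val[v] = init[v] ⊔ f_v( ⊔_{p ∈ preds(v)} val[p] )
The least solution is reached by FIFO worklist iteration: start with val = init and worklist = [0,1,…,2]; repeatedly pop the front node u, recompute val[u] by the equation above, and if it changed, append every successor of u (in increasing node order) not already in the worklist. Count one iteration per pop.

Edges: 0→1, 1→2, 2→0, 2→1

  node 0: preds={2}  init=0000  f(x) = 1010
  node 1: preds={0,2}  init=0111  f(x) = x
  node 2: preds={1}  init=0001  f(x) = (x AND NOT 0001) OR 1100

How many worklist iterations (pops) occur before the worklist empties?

5

Trace (5 dequeues):
  [1] u=0 | in 0001 | out 1010 | prev 0000 | push {}
  [2] u=1 | in 1011 | out 1111 | prev 0111 | push {}
  [3] u=2 | in 1111 | out 1111 | prev 0001 | push {0,1}
  [4] u=0 | in 1111 | out 1010 | ==
  [5] u=1 | in 1111 | out 1111 | ==

Converged values:
  [0] 1010
  [1] 1111
  [2] 1111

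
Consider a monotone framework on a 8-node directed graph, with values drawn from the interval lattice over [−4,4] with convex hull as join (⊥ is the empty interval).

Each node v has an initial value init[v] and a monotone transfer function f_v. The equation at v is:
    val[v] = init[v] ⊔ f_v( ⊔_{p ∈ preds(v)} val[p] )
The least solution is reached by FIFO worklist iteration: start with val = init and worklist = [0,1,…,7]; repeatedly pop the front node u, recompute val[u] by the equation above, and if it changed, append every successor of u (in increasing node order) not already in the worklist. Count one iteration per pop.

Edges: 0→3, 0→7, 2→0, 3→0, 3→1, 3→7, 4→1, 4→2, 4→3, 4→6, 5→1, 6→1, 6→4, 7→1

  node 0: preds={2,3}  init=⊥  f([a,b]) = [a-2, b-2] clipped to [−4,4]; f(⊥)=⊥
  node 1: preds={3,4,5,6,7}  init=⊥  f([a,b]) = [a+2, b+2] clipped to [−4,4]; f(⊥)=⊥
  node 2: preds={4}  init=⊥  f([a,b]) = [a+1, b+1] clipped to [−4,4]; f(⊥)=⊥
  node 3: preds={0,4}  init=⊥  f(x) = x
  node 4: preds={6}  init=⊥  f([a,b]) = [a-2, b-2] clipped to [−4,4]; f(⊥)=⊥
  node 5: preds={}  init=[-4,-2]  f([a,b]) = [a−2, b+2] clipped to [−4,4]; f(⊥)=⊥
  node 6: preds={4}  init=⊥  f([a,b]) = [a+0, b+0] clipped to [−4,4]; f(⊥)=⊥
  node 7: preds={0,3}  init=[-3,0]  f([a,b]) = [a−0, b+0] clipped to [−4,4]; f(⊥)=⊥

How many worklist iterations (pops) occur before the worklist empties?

8

Trace (8 dequeues):
  [1] u=0 | in ⊥ | out ⊥ | ==
  [2] u=1 | in [-4,0] | out [-2,2] | prev ⊥ | push {}
  [3] u=2 | in ⊥ | out ⊥ | ==
  [4] u=3 | in ⊥ | out ⊥ | ==
  [5] u=4 | in ⊥ | out ⊥ | ==
  [6] u=5 | in ⊥ | out [-4,-2] | ==
  [7] u=6 | in ⊥ | out ⊥ | ==
  [8] u=7 | in ⊥ | out [-3,0] | ==

Converged values:
  [0] ⊥
  [1] [-2,2]
  [2] ⊥
  [3] ⊥
  [4] ⊥
  [5] [-4,-2]
  [6] ⊥
  [7] [-3,0]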